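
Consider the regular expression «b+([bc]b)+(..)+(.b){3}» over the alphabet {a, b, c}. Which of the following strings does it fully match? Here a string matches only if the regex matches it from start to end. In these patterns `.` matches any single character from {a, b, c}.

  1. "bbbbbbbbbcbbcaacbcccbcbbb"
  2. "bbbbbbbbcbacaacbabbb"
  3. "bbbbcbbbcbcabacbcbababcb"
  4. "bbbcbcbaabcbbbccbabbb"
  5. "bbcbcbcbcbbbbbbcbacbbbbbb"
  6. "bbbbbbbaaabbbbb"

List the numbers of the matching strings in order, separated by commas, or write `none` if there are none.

1, 2, 3, 4, 6

1 → match
2 → match
3 → match
4 → match
5 → no match
6 → match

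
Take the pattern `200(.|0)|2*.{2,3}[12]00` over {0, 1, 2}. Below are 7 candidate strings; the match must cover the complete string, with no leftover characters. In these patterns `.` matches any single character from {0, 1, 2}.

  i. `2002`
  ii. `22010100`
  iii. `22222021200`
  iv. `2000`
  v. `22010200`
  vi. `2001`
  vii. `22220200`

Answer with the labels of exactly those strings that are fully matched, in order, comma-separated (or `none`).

i, ii, iii, iv, v, vi, vii

i → match
ii → match
iii → match
iv → match
v → match
vi → match
vii → match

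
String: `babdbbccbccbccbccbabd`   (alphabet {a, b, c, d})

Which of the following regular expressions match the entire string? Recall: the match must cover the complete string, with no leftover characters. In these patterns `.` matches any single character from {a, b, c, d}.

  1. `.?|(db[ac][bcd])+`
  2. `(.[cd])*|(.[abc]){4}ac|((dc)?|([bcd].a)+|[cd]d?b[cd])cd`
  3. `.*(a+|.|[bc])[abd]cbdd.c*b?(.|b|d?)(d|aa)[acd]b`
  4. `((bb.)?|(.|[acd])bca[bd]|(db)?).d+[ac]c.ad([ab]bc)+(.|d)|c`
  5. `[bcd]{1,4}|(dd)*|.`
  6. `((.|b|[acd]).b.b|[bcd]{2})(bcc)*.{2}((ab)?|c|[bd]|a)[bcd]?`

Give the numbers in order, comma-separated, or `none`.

1 → no match
2 → no match
3 → no match — must end with `b`
4 → no match
5 → no match
6 → match

6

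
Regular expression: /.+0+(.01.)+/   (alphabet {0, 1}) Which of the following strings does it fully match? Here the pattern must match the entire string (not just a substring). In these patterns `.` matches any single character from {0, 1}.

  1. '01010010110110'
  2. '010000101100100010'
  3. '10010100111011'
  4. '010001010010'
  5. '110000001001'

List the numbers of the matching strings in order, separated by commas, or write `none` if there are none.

1 → no match
2 → match
3 → no match
4 → no match
5 → no match

2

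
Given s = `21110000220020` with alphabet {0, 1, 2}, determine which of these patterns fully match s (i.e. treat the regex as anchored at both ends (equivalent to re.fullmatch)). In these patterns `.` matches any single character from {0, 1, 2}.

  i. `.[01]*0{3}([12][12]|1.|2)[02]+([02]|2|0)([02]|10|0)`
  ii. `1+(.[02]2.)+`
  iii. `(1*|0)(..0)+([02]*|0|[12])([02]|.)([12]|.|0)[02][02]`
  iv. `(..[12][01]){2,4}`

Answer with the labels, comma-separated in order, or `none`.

i

i → match
ii → no match — must start with `1`
iii → no match
iv → no match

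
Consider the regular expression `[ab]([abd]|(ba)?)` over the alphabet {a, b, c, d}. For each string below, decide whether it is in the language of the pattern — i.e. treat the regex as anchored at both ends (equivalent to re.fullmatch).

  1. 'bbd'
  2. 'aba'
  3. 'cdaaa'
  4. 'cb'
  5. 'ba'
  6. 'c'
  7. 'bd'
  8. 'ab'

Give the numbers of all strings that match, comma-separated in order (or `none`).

2, 5, 7, 8

1. 'bbd' → no match
2. 'aba' → match
3. 'cdaaa' → no match
4. 'cb' → no match
5. 'ba' → match
6. 'c' → no match
7. 'bd' → match
8. 'ab' → match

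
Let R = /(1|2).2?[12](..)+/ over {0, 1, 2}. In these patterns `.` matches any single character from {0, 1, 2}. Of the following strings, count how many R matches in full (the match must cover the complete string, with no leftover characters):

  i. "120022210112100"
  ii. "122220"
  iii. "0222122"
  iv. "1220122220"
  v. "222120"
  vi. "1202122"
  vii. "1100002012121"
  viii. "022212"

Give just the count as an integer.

i → no match
ii → match
iii → no match
iv → no match
v → match
vi → no match
vii → no match
viii → no match
Total matched: 2

2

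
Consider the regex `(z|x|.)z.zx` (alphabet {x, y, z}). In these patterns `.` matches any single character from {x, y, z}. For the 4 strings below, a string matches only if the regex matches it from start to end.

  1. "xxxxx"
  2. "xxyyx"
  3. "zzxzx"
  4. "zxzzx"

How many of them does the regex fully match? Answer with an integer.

1

1. "xxxxx" → no match — must end with "zx"
2. "xxyyx" → no match — must end with "zx"
3. "zzxzx" → match
4. "zxzzx" → no match
Total matched: 1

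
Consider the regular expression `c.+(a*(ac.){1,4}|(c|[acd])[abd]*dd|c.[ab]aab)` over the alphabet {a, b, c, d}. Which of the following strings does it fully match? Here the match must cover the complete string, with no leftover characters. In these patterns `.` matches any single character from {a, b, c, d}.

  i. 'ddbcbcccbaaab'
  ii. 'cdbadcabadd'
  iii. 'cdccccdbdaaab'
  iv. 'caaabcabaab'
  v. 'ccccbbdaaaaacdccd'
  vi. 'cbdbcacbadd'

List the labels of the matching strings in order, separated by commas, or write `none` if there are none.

i → no match — must start with 'c'
ii → match
iii → no match
iv → match
v → no match
vi → match

ii, iv, vi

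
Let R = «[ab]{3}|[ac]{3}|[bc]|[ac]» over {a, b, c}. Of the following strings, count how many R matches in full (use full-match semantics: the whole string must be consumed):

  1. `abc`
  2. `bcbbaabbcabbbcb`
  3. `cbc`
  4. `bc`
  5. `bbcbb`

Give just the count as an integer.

0

1 → no match
2 → no match
3 → no match
4 → no match
5 → no match
Total matched: 0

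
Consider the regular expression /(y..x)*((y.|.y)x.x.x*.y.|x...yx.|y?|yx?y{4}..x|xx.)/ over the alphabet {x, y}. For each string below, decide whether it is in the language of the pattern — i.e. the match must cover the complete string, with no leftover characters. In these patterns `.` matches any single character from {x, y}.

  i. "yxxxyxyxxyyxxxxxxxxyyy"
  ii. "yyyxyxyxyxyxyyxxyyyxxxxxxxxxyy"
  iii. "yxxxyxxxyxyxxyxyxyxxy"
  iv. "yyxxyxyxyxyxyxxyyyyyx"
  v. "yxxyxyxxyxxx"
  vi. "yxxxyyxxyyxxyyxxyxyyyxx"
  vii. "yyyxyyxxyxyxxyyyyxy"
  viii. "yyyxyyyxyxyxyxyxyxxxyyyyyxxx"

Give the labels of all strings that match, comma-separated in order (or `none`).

vii, viii

i → no match
ii → no match
iii → no match
iv → no match
v → no match
vi → no match
vii → match
viii → match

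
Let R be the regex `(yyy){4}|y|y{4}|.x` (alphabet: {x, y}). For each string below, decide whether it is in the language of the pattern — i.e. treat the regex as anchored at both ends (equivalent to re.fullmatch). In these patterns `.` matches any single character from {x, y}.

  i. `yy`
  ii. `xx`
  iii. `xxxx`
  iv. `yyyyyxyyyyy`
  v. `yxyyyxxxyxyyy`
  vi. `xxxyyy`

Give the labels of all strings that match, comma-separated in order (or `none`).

ii

i → no match
ii → match
iii → no match
iv → no match
v → no match
vi → no match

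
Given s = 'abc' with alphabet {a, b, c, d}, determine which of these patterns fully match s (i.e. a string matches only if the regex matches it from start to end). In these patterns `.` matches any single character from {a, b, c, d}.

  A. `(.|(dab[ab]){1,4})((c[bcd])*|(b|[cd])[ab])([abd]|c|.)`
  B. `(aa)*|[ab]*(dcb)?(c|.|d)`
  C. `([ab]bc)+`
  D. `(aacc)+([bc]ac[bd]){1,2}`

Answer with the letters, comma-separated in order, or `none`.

B, C

A → no match
B → match
C → match
D → no match — must start with 'aacc'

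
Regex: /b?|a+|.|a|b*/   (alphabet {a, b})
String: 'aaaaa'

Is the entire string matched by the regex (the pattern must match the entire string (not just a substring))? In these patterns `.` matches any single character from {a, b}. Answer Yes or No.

Yes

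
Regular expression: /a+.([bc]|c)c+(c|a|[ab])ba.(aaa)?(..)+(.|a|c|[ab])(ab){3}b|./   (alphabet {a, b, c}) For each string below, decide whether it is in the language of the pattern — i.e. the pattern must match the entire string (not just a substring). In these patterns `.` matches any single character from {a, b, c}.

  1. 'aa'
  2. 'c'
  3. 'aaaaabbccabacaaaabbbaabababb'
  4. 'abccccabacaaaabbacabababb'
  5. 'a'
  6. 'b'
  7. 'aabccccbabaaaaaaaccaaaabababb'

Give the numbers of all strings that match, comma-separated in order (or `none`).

1 → no match
2 → match
3 → match
4 → match
5 → match
6 → match
7 → match

2, 3, 4, 5, 6, 7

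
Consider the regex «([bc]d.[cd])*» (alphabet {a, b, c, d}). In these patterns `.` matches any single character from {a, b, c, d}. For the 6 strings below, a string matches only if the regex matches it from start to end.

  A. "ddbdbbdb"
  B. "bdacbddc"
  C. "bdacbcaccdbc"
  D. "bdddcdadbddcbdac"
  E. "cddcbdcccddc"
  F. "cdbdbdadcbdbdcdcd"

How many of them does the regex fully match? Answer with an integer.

3

A → no match
B → match
C → no match
D → match
E → match
F → no match
Total matched: 3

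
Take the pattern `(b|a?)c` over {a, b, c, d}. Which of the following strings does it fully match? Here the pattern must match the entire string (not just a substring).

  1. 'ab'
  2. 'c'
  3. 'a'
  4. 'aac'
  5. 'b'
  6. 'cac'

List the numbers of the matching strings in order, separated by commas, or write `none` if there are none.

1 → no match — must end with 'c'
2 → match
3 → no match — must end with 'c'
4 → no match
5 → no match — must end with 'c'
6 → no match

2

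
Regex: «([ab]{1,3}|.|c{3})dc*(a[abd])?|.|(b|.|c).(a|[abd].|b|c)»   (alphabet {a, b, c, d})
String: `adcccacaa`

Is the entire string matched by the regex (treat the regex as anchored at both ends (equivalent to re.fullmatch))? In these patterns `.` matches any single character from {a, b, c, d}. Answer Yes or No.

No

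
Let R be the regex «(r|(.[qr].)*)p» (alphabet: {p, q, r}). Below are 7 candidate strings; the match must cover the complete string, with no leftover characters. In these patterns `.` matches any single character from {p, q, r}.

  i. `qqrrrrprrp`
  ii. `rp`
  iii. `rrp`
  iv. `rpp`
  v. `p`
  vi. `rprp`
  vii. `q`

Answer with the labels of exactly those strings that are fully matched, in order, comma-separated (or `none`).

i → match
ii → match
iii → no match
iv → no match
v → match
vi → no match
vii → no match — must end with `p`

i, ii, v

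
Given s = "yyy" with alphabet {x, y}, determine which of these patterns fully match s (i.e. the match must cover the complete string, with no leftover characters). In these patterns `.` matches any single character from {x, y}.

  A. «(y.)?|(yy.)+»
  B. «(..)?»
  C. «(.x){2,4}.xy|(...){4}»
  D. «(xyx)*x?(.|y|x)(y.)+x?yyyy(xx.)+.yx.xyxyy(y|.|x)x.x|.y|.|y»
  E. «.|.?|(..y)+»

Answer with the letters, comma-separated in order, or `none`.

A → match
B → no match
C → no match
D → no match
E → match

A, E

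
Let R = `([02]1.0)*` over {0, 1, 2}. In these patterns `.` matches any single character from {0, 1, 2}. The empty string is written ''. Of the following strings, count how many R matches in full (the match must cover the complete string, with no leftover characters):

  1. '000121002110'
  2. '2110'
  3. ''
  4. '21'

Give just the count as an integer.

1 → no match
2 → match
3 → match
4 → no match
Total matched: 2

2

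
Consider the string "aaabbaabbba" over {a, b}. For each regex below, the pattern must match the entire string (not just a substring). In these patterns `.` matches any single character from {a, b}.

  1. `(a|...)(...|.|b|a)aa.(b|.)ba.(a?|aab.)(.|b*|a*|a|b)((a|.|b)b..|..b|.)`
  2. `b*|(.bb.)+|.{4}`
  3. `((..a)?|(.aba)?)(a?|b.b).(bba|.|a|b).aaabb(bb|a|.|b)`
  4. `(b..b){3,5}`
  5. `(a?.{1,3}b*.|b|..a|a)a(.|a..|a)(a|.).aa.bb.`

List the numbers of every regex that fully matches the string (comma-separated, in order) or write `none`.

1 → no match
2 → no match
3 → no match
4 → no match — must start with "b"
5 → match

5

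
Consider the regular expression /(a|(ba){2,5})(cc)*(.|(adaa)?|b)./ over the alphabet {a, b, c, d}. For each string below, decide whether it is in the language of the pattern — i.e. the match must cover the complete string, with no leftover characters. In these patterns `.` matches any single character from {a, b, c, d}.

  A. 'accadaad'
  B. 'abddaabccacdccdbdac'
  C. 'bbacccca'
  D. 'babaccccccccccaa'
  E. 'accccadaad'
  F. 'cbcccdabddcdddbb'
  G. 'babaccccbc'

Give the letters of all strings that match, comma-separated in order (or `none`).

A → match
B → no match
C → no match
D → match
E → match
F → no match
G → match

A, D, E, G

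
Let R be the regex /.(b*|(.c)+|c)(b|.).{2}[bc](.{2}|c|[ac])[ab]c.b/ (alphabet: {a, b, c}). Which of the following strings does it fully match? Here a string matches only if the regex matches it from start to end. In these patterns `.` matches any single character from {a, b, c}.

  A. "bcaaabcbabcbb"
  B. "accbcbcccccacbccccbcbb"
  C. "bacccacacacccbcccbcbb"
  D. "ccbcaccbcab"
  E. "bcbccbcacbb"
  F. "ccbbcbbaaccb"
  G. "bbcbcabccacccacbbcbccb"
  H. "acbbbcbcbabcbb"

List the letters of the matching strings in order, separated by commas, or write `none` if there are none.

B, C, D, E, F

A → no match
B → match
C → match
D → match
E → match
F → match
G → no match
H → no match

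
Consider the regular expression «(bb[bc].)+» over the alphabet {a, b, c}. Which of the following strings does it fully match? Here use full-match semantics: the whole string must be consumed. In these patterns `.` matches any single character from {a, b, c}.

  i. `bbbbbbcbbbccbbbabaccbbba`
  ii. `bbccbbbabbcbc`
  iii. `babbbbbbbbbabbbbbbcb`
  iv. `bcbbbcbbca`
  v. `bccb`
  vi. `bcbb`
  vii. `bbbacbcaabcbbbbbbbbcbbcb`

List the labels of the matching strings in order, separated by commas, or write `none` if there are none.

i → no match
ii → no match
iii → no match — must start with `bb`
iv → no match — must start with `bb`
v → no match — must start with `bb`
vi → no match — must start with `bb`
vii → no match

none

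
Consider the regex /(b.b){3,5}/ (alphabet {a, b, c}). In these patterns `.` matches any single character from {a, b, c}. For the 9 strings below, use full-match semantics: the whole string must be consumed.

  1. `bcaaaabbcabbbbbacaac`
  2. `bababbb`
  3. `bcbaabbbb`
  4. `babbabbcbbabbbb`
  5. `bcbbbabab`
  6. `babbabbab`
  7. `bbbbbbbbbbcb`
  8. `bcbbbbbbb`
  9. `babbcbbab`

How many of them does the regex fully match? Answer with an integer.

1 → no match — must end with `b`
2 → no match
3 → no match
4 → match
5 → no match
6 → match
7 → match
8 → match
9 → match
Total matched: 5

5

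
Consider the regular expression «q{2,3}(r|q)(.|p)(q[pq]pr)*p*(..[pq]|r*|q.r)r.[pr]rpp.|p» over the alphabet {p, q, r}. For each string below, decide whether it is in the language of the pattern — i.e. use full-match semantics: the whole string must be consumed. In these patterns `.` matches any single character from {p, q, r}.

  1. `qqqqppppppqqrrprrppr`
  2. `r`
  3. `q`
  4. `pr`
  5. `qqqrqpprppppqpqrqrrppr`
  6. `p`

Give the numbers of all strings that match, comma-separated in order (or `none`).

1, 5, 6

1 → match
2. `r` → no match
3. `q` → no match
4. `pr` → no match
5 → match
6. `p` → match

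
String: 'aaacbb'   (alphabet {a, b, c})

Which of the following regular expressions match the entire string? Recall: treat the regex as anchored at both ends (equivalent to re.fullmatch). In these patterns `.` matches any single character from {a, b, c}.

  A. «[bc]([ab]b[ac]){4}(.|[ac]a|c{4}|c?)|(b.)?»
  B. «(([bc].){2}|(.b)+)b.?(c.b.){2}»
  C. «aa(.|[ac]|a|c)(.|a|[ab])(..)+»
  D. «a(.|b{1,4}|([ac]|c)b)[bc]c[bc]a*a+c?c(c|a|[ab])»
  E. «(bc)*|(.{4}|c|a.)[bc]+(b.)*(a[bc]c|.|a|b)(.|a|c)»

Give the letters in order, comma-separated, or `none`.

C

A → no match
B → no match
C → match
D → no match
E → no match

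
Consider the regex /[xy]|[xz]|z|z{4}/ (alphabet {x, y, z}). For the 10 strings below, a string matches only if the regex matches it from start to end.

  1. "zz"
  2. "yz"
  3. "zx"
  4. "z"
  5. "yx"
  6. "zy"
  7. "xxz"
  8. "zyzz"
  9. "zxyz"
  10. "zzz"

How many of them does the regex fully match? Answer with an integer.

1

1 → no match
2 → no match
3 → no match
4 → match
5 → no match
6 → no match
7 → no match
8 → no match
9 → no match
10 → no match
Total matched: 1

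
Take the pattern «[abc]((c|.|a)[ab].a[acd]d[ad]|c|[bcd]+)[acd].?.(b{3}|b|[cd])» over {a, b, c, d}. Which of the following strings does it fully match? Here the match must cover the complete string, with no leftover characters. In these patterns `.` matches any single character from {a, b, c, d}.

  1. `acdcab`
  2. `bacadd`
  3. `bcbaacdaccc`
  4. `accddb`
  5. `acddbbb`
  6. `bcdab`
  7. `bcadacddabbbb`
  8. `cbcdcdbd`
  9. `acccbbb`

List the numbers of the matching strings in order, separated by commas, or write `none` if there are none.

1, 3, 4, 5, 6, 7, 8, 9

1 → match
2 → no match
3 → match
4 → match
5 → match
6 → match
7 → match
8 → match
9 → match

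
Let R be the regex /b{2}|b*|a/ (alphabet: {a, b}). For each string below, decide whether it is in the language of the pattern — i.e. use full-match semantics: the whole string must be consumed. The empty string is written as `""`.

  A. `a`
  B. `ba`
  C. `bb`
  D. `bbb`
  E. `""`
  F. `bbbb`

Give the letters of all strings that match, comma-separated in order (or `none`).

A, C, D, E, F

A → match
B → no match
C → match
D → match
E → match
F → match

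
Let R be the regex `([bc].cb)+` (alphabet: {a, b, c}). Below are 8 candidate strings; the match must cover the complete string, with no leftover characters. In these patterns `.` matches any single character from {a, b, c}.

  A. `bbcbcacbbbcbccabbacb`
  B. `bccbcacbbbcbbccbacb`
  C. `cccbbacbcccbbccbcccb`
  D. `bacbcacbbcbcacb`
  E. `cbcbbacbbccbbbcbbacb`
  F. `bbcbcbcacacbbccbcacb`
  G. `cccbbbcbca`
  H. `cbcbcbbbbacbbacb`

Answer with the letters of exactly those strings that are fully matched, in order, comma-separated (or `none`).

C, E

A → no match
B → no match
C → match
D → no match
E → match
F → no match
G → no match — must end with `cb`
H → no match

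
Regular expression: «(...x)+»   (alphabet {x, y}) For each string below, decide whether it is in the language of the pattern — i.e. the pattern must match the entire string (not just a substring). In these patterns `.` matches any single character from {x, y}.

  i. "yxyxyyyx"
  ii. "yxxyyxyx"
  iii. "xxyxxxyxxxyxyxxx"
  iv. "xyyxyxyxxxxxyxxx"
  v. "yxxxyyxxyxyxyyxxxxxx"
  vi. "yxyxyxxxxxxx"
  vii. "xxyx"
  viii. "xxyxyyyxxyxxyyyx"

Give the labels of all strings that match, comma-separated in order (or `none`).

i, iii, iv, v, vi, vii, viii

i → match
ii → no match
iii → match
iv → match
v → match
vi → match
vii → match
viii → match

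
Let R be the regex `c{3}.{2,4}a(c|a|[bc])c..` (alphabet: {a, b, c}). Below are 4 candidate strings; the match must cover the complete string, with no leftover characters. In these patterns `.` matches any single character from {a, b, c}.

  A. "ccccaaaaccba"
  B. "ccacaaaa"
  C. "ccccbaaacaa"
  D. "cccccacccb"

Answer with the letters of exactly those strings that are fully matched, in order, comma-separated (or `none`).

A, C, D

A → match
B → no match
C → match
D → match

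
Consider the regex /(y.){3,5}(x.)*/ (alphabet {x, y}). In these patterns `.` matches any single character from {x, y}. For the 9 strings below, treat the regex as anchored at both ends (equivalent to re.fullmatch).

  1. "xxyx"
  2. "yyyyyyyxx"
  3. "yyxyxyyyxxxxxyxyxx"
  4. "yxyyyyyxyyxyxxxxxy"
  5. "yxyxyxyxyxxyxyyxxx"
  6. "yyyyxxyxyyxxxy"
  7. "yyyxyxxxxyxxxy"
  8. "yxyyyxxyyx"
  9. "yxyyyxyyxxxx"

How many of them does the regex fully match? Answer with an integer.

3

1 → no match — must start with "y"
2 → no match
3 → no match
4 → match
5 → no match
6 → no match
7 → match
8 → no match
9 → match
Total matched: 3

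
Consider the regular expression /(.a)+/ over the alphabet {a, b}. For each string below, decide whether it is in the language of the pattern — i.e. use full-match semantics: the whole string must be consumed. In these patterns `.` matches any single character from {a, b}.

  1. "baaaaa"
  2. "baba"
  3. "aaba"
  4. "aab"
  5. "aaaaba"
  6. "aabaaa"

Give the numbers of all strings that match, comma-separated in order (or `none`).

1, 2, 3, 5, 6

1 → match
2 → match
3 → match
4 → no match — must end with "a"
5 → match
6 → match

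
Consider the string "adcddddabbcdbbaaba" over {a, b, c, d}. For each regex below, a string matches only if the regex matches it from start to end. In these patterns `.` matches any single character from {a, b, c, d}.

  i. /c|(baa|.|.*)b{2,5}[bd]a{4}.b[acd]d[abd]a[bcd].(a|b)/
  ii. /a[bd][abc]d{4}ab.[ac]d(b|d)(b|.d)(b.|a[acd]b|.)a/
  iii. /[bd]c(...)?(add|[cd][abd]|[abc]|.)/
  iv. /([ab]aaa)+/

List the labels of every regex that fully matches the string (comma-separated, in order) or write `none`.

ii

i → no match
ii → match
iii → no match
iv → no match — must end with "aaa"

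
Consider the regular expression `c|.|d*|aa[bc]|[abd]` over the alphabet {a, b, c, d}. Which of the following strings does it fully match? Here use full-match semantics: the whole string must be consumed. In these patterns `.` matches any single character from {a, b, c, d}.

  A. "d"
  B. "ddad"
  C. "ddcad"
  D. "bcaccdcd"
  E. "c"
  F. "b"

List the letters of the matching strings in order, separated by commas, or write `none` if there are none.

A, E, F

A. "d" → match
B. "ddad" → no match
C. "ddcad" → no match
D. "bcaccdcd" → no match
E. "c" → match
F. "b" → match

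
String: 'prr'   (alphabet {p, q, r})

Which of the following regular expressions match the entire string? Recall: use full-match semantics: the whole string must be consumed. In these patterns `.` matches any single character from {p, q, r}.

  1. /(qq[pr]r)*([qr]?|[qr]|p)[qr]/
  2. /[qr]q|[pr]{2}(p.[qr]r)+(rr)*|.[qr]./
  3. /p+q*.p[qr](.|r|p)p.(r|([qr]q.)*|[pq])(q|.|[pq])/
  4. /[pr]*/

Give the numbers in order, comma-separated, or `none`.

2, 4

1 → no match
2 → match
3 → no match
4 → match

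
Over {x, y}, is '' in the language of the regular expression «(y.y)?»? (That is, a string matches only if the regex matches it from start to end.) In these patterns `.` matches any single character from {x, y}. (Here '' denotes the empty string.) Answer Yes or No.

Yes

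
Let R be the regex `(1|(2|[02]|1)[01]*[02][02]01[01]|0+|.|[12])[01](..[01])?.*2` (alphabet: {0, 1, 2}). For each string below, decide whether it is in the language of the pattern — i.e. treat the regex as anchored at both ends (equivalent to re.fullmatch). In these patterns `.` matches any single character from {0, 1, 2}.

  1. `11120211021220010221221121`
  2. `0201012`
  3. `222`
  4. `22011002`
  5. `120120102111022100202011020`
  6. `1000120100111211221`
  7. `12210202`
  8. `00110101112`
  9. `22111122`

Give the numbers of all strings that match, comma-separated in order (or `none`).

1 → no match — must end with `2`
2 → no match
3 → no match
4 → no match
5 → no match — must end with `2`
6 → no match — must end with `2`
7 → no match
8 → match
9 → no match

8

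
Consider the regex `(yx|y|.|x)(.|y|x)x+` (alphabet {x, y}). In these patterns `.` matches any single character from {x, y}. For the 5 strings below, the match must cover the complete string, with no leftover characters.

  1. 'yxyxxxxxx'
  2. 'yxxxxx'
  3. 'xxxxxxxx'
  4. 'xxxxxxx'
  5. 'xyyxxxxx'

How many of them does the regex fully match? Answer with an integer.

4

1. 'yxyxxxxxx' → match
2. 'yxxxxx' → match
3. 'xxxxxxxx' → match
4. 'xxxxxxx' → match
5. 'xyyxxxxx' → no match
Total matched: 4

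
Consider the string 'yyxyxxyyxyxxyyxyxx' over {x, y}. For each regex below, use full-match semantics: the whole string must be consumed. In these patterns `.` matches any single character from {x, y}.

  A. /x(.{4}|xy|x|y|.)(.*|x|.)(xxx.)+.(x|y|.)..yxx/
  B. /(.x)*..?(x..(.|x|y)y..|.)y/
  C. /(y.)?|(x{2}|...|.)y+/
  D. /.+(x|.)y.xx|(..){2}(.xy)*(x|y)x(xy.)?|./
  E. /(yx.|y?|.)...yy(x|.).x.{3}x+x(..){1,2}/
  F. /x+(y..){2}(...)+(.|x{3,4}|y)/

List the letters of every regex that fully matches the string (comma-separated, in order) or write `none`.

D

A → no match — must start with 'x'
B → no match — must end with 'y'
C → no match
D → match
E → no match
F → no match — must start with 'x'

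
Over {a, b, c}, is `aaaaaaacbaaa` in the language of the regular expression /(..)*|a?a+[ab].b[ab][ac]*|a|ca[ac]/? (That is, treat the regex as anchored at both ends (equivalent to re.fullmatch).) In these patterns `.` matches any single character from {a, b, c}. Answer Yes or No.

Yes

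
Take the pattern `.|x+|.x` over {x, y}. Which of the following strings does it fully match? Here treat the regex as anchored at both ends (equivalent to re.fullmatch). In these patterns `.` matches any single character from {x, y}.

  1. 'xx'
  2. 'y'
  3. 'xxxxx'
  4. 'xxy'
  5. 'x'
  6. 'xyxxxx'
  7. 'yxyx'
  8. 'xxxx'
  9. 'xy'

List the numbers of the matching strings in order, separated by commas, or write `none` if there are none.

1 → match
2 → match
3 → match
4 → no match
5 → match
6 → no match
7 → no match
8 → match
9 → no match

1, 2, 3, 5, 8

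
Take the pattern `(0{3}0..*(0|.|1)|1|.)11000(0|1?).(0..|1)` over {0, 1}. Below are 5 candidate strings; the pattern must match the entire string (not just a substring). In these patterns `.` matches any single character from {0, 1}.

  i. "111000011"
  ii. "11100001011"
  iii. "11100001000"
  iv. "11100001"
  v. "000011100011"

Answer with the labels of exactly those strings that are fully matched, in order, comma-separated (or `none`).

i → match
ii → match
iii → match
iv → match
v → no match

i, ii, iii, iv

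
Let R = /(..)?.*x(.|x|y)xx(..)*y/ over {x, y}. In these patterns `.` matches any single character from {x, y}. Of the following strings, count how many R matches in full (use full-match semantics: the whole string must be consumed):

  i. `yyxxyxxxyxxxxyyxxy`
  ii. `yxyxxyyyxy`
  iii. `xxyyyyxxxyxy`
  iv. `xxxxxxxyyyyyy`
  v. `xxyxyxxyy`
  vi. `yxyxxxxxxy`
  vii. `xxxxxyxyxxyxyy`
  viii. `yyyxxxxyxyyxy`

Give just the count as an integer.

i → match
ii → match
iii → no match
iv → match
v → no match
vi → match
vii → match
viii → no match
Total matched: 5

5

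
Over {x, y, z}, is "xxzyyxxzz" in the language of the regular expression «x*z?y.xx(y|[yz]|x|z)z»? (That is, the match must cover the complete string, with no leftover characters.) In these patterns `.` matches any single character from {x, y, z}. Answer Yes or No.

Yes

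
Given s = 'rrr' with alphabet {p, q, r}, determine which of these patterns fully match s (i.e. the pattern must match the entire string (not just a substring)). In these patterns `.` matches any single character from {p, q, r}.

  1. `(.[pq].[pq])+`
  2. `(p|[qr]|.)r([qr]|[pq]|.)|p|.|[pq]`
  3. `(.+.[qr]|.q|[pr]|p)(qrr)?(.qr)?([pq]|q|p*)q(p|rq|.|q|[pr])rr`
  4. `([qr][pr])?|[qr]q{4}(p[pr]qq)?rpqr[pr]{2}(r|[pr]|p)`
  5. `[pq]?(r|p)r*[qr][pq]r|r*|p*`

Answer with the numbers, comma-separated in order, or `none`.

1 → no match
2 → match
3 → no match
4 → no match
5 → match

2, 5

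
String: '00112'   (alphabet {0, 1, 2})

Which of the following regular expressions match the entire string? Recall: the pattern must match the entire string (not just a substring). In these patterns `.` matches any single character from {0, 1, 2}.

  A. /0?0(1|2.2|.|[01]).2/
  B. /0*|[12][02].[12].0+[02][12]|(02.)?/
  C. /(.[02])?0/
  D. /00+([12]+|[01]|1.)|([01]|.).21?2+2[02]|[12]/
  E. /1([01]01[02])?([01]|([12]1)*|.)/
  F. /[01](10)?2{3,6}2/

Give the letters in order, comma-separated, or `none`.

A → match
B → no match
C → no match — must end with '0'
D → match
E → no match — must start with '1'
F → no match — must end with '22'

A, D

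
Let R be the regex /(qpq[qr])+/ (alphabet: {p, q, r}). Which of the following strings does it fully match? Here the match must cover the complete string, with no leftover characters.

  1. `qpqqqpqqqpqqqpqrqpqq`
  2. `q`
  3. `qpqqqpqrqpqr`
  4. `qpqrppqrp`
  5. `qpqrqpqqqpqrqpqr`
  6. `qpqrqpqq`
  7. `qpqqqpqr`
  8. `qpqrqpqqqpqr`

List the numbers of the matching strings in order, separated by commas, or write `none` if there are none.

1, 3, 5, 6, 7, 8

1 → match
2 → no match — must start with `qpq`
3 → match
4 → no match
5 → match
6 → match
7 → match
8 → match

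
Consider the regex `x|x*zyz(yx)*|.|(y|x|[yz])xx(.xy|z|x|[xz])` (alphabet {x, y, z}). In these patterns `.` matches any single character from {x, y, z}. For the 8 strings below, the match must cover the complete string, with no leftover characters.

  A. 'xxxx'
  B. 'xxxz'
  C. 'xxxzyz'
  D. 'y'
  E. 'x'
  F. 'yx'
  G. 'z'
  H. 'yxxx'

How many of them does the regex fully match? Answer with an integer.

A → match
B → match
C → match
D → match
E → match
F → no match
G → match
H → match
Total matched: 7

7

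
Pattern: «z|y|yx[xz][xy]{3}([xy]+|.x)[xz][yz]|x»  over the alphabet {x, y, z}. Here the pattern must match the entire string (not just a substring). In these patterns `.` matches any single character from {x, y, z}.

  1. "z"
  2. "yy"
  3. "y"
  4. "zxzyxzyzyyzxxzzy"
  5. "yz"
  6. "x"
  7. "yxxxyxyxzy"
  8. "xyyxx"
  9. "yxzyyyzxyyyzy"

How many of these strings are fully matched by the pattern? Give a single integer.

4

1 → match
2 → no match
3 → match
4 → no match
5 → no match
6 → match
7 → match
8 → no match
9 → no match
Total matched: 4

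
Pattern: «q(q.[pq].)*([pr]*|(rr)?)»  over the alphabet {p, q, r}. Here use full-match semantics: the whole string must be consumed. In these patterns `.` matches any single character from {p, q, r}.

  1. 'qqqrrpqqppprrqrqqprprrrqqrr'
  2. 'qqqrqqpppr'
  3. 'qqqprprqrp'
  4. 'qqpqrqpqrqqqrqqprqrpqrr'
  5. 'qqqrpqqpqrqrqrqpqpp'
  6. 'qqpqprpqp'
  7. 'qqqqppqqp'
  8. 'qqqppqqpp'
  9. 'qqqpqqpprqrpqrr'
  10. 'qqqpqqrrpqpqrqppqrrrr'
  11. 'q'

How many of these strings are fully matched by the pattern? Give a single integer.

1 → no match
2. 'qqqrqqpppr' → no match
3. 'qqqprprqrp' → no match
4 → match
5 → no match
6. 'qqpqprpqp' → no match
7. 'qqqqppqqp' → no match
8. 'qqqppqqpp' → match
9 → match
10 → no match
11. 'q' → match
Total matched: 4

4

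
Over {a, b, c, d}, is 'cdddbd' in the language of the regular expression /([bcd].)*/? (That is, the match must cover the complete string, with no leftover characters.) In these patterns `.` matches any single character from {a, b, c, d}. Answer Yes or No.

Yes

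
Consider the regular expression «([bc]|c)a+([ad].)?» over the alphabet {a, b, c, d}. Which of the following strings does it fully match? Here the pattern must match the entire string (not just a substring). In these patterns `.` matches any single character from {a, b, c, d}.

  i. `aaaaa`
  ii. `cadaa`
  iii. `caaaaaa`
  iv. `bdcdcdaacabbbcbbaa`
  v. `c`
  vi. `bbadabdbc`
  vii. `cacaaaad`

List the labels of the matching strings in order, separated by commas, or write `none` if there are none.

i → no match
ii → no match
iii → match
iv → no match
v → no match
vi → no match
vii → no match

iii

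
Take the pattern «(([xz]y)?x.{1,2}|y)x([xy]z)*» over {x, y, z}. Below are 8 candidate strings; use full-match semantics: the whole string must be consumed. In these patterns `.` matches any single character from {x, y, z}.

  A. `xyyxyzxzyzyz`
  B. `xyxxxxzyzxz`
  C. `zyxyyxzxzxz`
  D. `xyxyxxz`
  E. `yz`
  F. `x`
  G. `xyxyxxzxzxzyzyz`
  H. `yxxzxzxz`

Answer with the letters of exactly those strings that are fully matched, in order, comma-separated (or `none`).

A, B, D, G, H

A. `xyyxyzxzyzyz` → match
B. `xyxxxxzyzxz` → match
C. `zyxyyxzxzxz` → no match
D. `xyxyxxz` → match
E. `yz` → no match
F. `x` → no match
G → match
H. `yxxzxzxz` → match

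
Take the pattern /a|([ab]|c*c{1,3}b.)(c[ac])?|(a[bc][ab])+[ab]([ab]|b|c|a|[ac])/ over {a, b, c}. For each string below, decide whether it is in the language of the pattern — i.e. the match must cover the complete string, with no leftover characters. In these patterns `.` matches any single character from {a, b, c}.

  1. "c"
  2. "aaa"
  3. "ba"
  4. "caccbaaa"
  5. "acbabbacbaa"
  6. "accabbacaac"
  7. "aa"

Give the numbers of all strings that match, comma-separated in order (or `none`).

5

1 → no match
2 → no match
3 → no match
4 → no match
5 → match
6 → no match
7 → no match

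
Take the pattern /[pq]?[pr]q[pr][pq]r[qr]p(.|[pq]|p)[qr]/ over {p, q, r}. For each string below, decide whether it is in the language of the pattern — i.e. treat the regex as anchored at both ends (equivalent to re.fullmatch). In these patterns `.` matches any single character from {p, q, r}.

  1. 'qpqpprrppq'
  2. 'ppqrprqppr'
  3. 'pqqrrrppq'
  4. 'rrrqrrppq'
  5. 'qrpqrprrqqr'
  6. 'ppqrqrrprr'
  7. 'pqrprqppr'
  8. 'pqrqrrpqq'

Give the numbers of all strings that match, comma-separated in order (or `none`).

1, 2, 6, 7, 8

1 → match
2 → match
3 → no match
4 → no match
5 → no match
6 → match
7 → match
8 → match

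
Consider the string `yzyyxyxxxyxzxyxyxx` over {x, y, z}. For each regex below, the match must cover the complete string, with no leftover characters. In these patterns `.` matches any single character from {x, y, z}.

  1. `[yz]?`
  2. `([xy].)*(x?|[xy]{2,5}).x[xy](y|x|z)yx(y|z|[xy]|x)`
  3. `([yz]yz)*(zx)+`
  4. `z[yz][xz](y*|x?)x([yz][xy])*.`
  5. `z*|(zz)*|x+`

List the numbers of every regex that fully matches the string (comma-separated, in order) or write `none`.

1 → no match
2 → match
3 → no match — must end with `zx`
4 → no match — must start with `z`
5 → no match

2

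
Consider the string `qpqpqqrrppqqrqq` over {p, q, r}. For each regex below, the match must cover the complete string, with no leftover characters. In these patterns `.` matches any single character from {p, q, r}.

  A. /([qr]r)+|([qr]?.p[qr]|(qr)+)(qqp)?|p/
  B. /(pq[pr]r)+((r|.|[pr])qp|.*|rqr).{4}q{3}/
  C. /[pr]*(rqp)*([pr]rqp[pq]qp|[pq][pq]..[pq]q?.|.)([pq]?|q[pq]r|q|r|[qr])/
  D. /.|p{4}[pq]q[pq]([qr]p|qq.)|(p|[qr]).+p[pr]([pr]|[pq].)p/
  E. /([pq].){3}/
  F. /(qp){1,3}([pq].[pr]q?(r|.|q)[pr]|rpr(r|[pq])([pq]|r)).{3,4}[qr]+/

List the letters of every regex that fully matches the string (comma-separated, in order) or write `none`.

F

A → no match
B → no match — must start with `pq`
C → no match
D → no match
E → no match
F → match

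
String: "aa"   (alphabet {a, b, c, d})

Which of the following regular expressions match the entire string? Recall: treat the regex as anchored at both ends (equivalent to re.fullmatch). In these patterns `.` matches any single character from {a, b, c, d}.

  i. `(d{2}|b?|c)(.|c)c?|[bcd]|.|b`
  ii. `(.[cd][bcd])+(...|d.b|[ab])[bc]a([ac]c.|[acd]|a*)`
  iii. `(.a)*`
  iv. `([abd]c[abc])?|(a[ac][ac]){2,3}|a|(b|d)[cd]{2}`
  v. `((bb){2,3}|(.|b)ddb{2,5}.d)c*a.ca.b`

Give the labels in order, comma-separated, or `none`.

iii

i → no match
ii → no match
iii → match
iv → no match
v → no match — must end with "b"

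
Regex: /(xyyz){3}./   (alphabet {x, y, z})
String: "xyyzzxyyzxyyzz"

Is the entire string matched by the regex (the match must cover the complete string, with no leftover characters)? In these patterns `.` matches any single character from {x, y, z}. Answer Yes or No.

No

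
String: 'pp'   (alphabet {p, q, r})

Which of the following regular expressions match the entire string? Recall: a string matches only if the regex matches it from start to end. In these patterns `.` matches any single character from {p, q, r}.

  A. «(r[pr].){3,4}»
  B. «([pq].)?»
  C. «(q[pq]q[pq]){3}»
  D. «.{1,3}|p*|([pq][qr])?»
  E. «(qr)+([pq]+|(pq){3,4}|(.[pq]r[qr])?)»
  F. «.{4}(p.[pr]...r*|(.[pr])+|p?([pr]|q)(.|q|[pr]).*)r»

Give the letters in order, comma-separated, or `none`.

B, D

A → no match — must start with 'r'
B → match
C → no match — must start with 'q'
D → match
E → no match — must start with 'qr'
F → no match — must end with 'r'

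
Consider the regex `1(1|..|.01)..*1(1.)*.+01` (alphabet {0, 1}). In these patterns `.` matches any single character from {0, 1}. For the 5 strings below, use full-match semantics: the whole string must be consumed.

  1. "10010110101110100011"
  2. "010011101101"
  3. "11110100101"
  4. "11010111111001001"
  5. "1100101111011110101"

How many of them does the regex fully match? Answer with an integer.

3

1 → no match — must end with "01"
2 → no match — must start with "1"
3 → match
4 → match
5 → match
Total matched: 3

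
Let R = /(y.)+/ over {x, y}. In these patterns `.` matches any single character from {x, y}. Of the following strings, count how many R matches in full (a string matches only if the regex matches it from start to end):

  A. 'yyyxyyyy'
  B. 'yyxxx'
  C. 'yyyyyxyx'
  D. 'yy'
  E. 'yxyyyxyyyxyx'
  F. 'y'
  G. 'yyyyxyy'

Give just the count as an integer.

A → match
B → no match
C → match
D → match
E → match
F → no match
G → no match
Total matched: 4

4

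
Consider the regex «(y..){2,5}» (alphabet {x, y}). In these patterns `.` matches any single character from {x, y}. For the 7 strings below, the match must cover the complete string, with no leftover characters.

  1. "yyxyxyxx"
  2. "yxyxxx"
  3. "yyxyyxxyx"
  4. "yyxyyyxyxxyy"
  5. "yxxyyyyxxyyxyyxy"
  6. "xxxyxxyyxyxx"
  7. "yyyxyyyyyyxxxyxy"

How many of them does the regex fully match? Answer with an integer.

0

1. "yyxyxyxx" → no match
2. "yxyxxx" → no match
3. "yyxyyxxyx" → no match
4. "yyxyyyxyxxyy" → no match
5 → no match
6. "xxxyxxyyxyxx" → no match — must start with "y"
7 → no match
Total matched: 0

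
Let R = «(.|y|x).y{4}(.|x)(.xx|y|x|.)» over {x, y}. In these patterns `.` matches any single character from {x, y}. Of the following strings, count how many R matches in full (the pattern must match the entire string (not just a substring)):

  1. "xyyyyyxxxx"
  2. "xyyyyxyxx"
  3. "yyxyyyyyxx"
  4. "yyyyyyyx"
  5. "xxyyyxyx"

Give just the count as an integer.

2

1. "xyyyyyxxxx" → match
2. "xyyyyxyxx" → no match
3. "yyxyyyyyxx" → no match
4. "yyyyyyyx" → match
5. "xxyyyxyx" → no match
Total matched: 2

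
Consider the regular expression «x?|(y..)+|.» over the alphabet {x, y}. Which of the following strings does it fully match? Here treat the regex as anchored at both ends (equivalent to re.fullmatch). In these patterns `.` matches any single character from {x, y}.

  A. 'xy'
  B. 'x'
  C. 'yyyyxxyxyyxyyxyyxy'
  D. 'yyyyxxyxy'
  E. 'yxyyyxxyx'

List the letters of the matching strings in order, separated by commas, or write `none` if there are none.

B, C, D

A → no match
B → match
C → match
D → match
E → no match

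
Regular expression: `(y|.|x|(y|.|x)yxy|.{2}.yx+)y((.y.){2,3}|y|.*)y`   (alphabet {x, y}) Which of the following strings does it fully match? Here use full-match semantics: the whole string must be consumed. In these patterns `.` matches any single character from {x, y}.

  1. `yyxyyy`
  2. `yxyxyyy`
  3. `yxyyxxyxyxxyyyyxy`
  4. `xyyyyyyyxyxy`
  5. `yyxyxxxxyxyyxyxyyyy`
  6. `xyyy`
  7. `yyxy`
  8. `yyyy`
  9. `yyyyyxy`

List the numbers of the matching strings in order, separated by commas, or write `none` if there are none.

1, 3, 4, 5, 6, 7, 8, 9

1 → match
2 → no match
3 → match
4 → match
5 → match
6 → match
7 → match
8 → match
9 → match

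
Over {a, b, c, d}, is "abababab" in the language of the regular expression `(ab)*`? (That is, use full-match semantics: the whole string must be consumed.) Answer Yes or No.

Yes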